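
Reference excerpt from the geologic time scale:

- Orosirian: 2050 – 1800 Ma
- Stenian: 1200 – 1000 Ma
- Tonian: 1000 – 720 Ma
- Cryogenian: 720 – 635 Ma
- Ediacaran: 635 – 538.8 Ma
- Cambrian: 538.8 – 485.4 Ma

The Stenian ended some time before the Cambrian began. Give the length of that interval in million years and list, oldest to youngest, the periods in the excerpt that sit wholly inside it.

End of Stenian = 1000 Ma; start of Cambrian = 538.8 Ma.
Gap = 1000 − 538.8 = 461.2 Myr.
Periods wholly inside 1000–538.8 Ma: Tonian (1000–720), Cryogenian (720–635), Ediacaran (635–538.8).

461.2 million years; Tonian, Cryogenian, Ediacaran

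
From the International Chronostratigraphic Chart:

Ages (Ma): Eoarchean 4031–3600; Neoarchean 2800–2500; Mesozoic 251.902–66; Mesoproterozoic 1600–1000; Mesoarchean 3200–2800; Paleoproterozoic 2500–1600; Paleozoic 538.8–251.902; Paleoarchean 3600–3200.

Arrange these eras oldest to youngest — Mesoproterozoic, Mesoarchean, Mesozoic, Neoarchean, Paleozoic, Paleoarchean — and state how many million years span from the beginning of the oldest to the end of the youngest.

Paleoarchean → Mesoarchean → Neoarchean → Mesoproterozoic → Paleozoic → Mesozoic; total span 3534 Myr

Start ages (Ma): Paleoarchean 3600, Mesoarchean 3200, Neoarchean 2800, Mesoproterozoic 1600, Paleozoic 538.8, Mesozoic 251.902.
Ordered oldest to youngest: Paleoarchean, Mesoarchean, Neoarchean, Mesoproterozoic, Paleozoic, Mesozoic.
Span = 3600 − 66 = 3534 Myr.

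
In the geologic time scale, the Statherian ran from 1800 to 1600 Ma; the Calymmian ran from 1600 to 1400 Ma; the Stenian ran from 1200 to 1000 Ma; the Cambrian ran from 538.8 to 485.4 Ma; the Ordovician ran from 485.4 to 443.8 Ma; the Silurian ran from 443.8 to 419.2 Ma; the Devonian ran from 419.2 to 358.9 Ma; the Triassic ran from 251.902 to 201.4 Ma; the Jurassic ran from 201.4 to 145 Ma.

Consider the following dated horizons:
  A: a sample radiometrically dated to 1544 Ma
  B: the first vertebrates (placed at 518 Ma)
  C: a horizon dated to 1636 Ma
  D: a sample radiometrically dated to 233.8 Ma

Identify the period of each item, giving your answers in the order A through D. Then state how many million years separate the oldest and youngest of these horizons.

A — Calymmian; B — Cambrian; C — Statherian; D — Triassic; span 1402.2 million years

A: 1544 Ma lies in 1600–1400 Ma, so Calymmian.
B: 518 Ma lies in 538.8–485.4 Ma, so Cambrian.
C: 1636 Ma lies in 1800–1600 Ma, so Statherian.
D: 233.8 Ma lies in 251.902–201.4 Ma, so Triassic.
Oldest = 1636 Ma, youngest = 233.8 Ma → span 1402.2 Myr.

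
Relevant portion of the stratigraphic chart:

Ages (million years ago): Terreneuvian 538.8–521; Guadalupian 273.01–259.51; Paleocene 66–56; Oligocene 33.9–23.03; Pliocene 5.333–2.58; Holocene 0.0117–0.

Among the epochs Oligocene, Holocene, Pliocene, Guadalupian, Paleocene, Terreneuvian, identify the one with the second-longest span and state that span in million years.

Start − end for each: Oligocene 33.9 − 23.03 = 10.87; Holocene 0.0117 − 0 = 0.0117; Pliocene 5.333 − 2.58 = 2.753; Guadalupian 273.01 − 259.51 = 13.5; Paleocene 66 − 56 = 10; Terreneuvian 538.8 − 521 = 17.8.
Ranking these from longest: Terreneuvian > Guadalupian > Oligocene > Paleocene > Pliocene > Holocene.
Position 2 in that ranking is Guadalupian, which lasted 13.5 Myr.

Guadalupian, 13.5 million years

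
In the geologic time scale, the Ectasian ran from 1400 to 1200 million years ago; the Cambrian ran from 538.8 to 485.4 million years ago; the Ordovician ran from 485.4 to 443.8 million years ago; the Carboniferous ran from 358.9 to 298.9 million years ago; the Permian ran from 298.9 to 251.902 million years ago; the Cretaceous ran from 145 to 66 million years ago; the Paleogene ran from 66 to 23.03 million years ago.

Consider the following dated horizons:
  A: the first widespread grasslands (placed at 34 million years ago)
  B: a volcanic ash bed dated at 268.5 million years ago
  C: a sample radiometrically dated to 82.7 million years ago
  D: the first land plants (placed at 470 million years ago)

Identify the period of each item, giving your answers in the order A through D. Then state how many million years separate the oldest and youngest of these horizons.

A — Paleogene; B — Permian; C — Cretaceous; D — Ordovician; span 436 million years

A: 34 Ma lies in 66–23.03 Ma, so Paleogene.
B: 268.5 Ma lies in 298.9–251.902 Ma, so Permian.
C: 82.7 Ma lies in 145–66 Ma, so Cretaceous.
D: 470 Ma lies in 485.4–443.8 Ma, so Ordovician.
Oldest = 470 Ma, youngest = 34 Ma → span 436 Myr.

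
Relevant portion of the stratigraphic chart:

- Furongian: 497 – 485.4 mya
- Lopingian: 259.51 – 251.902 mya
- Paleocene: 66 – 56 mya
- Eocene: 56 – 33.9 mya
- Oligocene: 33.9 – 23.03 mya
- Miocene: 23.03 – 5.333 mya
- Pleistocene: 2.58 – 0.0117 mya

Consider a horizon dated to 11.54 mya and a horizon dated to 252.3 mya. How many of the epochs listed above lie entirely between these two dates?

3

The older date is 252.3 Ma and the younger is 11.54 Ma.
Epochs with start < 252.3 and end > 11.54 Ma: Paleocene (66–56), Eocene (56–33.9), Oligocene (33.9–23.03).
That is 3 complete epochs.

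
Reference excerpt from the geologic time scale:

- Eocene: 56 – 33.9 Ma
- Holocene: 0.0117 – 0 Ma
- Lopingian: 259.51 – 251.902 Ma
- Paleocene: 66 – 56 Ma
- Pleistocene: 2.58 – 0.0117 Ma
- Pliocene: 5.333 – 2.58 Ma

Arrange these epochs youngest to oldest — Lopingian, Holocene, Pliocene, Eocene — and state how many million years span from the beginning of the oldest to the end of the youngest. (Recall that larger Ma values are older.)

Holocene → Pliocene → Eocene → Lopingian; total span 259.51 Myr

From the excerpt: Lopingian 259.51–251.902; Holocene 0.0117–0; Pliocene 5.333–2.58; Eocene 56–33.9 (Ma).
Larger Ma is earlier, so the oldest is Lopingian and the youngest is Holocene; youngest to oldest: Holocene, Pliocene, Eocene, Lopingian.
Oldest start 259.51 minus youngest end 0 gives 259.51 Myr overall.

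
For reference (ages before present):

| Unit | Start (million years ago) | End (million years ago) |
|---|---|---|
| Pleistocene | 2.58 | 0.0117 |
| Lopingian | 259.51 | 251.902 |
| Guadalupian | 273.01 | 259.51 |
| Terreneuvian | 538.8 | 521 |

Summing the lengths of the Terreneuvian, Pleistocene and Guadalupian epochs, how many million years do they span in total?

Each duration: Terreneuvian = 17.8; Pleistocene = 2.5683; Guadalupian = 13.5.
Sum: 17.8 + 2.5683 + 13.5 = 33.8683 Myr.

33.8683 million years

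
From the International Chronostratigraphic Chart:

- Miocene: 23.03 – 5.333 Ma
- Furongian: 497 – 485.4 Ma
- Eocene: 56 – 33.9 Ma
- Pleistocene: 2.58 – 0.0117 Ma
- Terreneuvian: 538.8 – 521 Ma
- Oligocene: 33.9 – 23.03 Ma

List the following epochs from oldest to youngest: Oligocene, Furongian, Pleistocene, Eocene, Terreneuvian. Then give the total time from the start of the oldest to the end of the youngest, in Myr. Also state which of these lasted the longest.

Terreneuvian → Furongian → Eocene → Oligocene → Pleistocene; total span 538.7883 Myr; longest is Eocene

Start ages (Ma): Terreneuvian 538.8, Furongian 497, Eocene 56, Oligocene 33.9, Pleistocene 2.58.
Ordered oldest to youngest: Terreneuvian, Furongian, Eocene, Oligocene, Pleistocene.
Span = 538.8 − 0.0117 = 538.7883 Myr.
Durations: Furongian 11.6, Oligocene 10.87, Terreneuvian 17.8, Eocene 22.1, Pleistocene 2.5683 → longest is Eocene (22.1 Myr).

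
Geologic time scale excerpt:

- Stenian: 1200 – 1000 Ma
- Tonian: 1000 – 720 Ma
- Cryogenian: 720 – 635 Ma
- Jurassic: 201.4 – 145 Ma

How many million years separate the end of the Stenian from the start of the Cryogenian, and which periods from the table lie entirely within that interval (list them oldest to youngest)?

280 million years; Tonian

The Stenian closes at 1000 Ma and the Cryogenian opens at 720 Ma, so the interval is 1000 − 720 = 280 Myr.
A period fits inside if it starts at or after 1000 Ma and ends at or before 720 Ma; oldest first that gives Tonian.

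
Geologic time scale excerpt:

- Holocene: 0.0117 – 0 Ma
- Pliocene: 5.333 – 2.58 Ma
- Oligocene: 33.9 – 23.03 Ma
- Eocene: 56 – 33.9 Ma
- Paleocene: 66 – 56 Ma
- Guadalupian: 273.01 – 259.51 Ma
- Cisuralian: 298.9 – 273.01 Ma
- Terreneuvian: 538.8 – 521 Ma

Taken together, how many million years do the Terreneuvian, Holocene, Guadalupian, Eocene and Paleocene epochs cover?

Duration is start − end for each: (538.8 − 521) + (0.0117 − 0) + (273.01 − 259.51) + (56 − 33.9) + (66 − 56).
That is 17.8 + 0.0117 + 13.5 + 22.1 + 10, which totals 63.4117 million years.

63.4117 million years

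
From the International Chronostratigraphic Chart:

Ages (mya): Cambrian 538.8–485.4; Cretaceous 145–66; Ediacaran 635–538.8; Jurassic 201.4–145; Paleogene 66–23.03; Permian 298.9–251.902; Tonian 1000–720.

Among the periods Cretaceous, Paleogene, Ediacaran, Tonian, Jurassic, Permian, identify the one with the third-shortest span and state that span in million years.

Jurassic, 56.4 million years

Start − end for each: Cretaceous 145 − 66 = 79; Paleogene 66 − 23.03 = 42.97; Ediacaran 635 − 538.8 = 96.2; Tonian 1000 − 720 = 280; Jurassic 201.4 − 145 = 56.4; Permian 298.9 − 251.902 = 46.998.
Ranking these from shortest: Paleogene < Permian < Jurassic < Cretaceous < Ediacaran < Tonian.
Position 3 in that ranking is Jurassic, which lasted 56.4 Myr.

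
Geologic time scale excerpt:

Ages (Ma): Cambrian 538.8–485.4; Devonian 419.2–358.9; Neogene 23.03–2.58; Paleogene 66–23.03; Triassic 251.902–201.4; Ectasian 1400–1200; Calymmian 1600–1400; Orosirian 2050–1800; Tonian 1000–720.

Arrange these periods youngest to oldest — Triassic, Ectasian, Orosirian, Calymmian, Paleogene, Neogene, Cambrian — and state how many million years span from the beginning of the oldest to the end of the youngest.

Start ages (Ma): Orosirian 2050, Calymmian 1600, Ectasian 1400, Cambrian 538.8, Triassic 251.902, Paleogene 66, Neogene 23.03.
Ordered youngest to oldest: Neogene, Paleogene, Triassic, Cambrian, Ectasian, Calymmian, Orosirian.
Span = 2050 − 2.58 = 2047.42 Myr.

Neogene, Paleogene, Triassic, Cambrian, Ectasian, Calymmian, Orosirian; total span 2047.42 Myr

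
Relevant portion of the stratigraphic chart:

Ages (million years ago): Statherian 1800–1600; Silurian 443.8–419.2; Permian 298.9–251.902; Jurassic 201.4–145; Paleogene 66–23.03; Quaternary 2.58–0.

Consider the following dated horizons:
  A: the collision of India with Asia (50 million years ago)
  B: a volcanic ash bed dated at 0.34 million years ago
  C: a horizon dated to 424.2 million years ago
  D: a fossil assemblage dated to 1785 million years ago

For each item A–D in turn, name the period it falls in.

A — Paleogene; B — Quaternary; C — Silurian; D — Statherian

Match each age against the start–end ranges in the excerpt: A = 50 Ma → Paleogene (66–23.03); B = 0.34 Ma → Quaternary (2.58–0); C = 424.2 Ma → Silurian (443.8–419.2); D = 1785 Ma → Statherian (1800–1600).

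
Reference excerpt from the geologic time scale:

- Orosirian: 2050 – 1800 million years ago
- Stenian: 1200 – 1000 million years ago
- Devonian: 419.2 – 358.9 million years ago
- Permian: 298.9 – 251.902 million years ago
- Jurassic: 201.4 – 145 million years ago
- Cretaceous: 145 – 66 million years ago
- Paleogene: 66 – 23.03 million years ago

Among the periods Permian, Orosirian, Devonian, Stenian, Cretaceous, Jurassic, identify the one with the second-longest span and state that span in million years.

Start − end for each: Permian 298.9 − 251.902 = 46.998; Orosirian 2050 − 1800 = 250; Devonian 419.2 − 358.9 = 60.3; Stenian 1200 − 1000 = 200; Cretaceous 145 − 66 = 79; Jurassic 201.4 − 145 = 56.4.
Ranking these from longest: Orosirian > Stenian > Cretaceous > Devonian > Jurassic > Permian.
Position 2 in that ranking is Stenian, which lasted 200 Myr.

Stenian, 200 million years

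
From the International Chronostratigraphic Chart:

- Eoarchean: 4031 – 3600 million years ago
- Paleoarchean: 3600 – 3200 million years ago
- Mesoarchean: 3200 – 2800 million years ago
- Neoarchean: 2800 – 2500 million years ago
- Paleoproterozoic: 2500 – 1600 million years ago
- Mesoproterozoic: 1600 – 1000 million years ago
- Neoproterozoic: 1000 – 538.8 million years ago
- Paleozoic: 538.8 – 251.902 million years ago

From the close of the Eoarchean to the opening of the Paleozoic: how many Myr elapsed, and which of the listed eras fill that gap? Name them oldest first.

End of Eoarchean = 3600 Ma; start of Paleozoic = 538.8 Ma.
Gap = 3600 − 538.8 = 3061.2 Myr.
Eras wholly inside 3600–538.8 Ma: Paleoarchean (3600–3200), Mesoarchean (3200–2800), Neoarchean (2800–2500), Paleoproterozoic (2500–1600), Mesoproterozoic (1600–1000), Neoproterozoic (1000–538.8).

3061.2 million years; Paleoarchean, Mesoarchean, Neoarchean, Paleoproterozoic, Mesoproterozoic, Neoproterozoic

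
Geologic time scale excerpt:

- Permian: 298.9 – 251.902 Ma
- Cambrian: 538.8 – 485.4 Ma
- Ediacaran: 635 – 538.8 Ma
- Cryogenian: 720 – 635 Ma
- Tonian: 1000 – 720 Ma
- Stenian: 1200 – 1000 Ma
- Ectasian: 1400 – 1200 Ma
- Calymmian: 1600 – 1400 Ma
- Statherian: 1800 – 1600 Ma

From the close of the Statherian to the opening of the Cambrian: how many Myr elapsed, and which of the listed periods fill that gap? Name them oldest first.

1061.2 million years; Calymmian, Ectasian, Stenian, Tonian, Cryogenian, Ediacaran

The Statherian closes at 1600 Ma and the Cambrian opens at 538.8 Ma, so the interval is 1600 − 538.8 = 1061.2 Myr.
A period fits inside if it starts at or after 1600 Ma and ends at or before 538.8 Ma; oldest first that gives Calymmian, Ectasian, Stenian, Tonian, Cryogenian, Ediacaran.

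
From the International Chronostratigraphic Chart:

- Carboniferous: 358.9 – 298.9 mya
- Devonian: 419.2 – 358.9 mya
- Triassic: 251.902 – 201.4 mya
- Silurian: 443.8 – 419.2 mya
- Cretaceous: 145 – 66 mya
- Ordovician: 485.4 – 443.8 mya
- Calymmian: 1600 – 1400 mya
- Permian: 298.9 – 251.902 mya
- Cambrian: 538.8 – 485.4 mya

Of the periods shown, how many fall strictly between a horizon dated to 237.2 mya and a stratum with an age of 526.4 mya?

5

The older date is 526.4 Ma and the younger is 237.2 Ma.
Periods with start < 526.4 and end > 237.2 Ma: Ordovician (485.4–443.8), Silurian (443.8–419.2), Devonian (419.2–358.9), Carboniferous (358.9–298.9), Permian (298.9–251.902).
That is 5 complete periods.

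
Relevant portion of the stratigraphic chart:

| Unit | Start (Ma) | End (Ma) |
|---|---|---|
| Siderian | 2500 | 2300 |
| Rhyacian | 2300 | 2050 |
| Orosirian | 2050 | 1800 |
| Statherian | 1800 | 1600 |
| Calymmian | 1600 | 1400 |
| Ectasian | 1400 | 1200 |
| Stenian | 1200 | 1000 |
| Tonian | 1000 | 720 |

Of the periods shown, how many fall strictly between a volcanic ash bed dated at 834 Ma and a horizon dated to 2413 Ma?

6

2413 Ma sits inside the Siderian (2500–2300) and 834 Ma inside the Tonian (1000–720); neither of those is wholly between the two dates.
The listed periods lying completely between them are Rhyacian, Orosirian, Statherian, Calymmian, Ectasian, Stenian — 6 in all.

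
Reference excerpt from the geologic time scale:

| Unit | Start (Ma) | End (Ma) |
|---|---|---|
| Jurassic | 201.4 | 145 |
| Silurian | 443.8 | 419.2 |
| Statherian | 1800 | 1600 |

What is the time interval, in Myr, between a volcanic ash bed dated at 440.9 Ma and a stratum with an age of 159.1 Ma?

281.8 million years

440.9 − 159.1 = 281.8 million years.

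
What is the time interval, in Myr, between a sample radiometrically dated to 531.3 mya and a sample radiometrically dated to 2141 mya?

1609.7 million years

2141 − 531.3 = 1609.7 million years.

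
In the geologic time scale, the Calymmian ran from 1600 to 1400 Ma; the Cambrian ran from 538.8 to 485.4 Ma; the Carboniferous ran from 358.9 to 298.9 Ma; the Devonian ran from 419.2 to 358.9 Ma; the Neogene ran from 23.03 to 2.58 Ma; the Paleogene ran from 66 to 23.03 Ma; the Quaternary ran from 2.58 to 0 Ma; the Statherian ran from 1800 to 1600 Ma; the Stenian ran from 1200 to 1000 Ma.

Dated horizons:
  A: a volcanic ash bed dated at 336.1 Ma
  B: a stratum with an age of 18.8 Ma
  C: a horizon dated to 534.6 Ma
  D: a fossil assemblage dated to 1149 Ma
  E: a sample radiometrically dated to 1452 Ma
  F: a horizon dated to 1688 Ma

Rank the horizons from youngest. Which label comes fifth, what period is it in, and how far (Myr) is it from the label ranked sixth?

E, in the Calymmian; 236 million years to F

Sorted youngest-first by Ma: B (18.8), A (336.1), C (534.6), D (1149), E (1452), F (1688).
The fifth youngest is E at 1452 Ma, which lies in 1600–1400 Ma: the Calymmian.
The sixth youngest is F at 1688 Ma; separation = |1452 − 1688| = 236 Myr.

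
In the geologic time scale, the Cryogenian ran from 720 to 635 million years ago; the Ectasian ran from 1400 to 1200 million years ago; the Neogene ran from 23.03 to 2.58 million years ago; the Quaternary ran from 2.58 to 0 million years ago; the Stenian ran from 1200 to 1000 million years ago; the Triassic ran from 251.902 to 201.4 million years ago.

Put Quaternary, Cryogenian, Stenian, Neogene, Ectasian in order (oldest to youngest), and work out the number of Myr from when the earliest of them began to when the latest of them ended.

Ectasian, Stenian, Cryogenian, Neogene, Quaternary; total span 1400 Myr

From the excerpt: Quaternary 2.58–0; Cryogenian 720–635; Stenian 1200–1000; Neogene 23.03–2.58; Ectasian 1400–1200 (Ma).
Larger Ma is earlier, so the oldest is Ectasian and the youngest is Quaternary; oldest to youngest: Ectasian, Stenian, Cryogenian, Neogene, Quaternary.
Oldest start 1400 minus youngest end 0 gives 1400 Myr overall.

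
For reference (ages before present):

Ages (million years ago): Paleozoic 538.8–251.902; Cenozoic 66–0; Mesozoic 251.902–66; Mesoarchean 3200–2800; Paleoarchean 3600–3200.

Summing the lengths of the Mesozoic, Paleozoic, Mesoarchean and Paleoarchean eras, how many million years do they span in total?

1272.8 million years

Each duration: Mesozoic = 185.902; Paleozoic = 286.898; Mesoarchean = 400; Paleoarchean = 400.
Sum: 185.902 + 286.898 + 400 + 400 = 1272.8 Myr.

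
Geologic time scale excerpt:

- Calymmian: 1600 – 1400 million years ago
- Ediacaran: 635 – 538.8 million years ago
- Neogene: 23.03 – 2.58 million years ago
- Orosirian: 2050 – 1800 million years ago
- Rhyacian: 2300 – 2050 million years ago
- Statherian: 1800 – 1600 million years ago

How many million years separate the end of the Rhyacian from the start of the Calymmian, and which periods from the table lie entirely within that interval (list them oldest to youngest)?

450 million years; Orosirian, Statherian

The Rhyacian closes at 2050 Ma and the Calymmian opens at 1600 Ma, so the interval is 2050 − 1600 = 450 Myr.
A period fits inside if it starts at or after 2050 Ma and ends at or before 1600 Ma; oldest first that gives Orosirian, Statherian.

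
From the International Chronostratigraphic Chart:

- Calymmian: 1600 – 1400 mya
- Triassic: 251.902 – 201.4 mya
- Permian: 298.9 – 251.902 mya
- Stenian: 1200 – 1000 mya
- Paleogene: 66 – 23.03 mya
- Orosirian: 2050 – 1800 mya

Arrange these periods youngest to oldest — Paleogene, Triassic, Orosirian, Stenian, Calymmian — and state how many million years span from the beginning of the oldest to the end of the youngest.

Paleogene → Triassic → Stenian → Calymmian → Orosirian; total span 2026.97 Myr

From the excerpt: Paleogene 66–23.03; Triassic 251.902–201.4; Orosirian 2050–1800; Stenian 1200–1000; Calymmian 1600–1400 (Ma).
Larger Ma is earlier, so the oldest is Orosirian and the youngest is Paleogene; youngest to oldest: Paleogene, Triassic, Stenian, Calymmian, Orosirian.
Oldest start 2050 minus youngest end 23.03 gives 2026.97 Myr overall.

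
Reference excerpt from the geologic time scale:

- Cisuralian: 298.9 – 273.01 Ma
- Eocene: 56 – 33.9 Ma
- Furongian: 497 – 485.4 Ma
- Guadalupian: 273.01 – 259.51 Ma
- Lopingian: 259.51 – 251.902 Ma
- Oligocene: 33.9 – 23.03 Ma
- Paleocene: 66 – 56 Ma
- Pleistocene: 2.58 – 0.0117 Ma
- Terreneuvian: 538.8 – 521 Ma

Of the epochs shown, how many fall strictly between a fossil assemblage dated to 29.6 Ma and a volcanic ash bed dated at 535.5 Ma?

535.5 Ma sits inside the Terreneuvian (538.8–521) and 29.6 Ma inside the Oligocene (33.9–23.03); neither of those is wholly between the two dates.
The listed epochs lying completely between them are Furongian, Cisuralian, Guadalupian, Lopingian, Paleocene, Eocene — 6 in all.

6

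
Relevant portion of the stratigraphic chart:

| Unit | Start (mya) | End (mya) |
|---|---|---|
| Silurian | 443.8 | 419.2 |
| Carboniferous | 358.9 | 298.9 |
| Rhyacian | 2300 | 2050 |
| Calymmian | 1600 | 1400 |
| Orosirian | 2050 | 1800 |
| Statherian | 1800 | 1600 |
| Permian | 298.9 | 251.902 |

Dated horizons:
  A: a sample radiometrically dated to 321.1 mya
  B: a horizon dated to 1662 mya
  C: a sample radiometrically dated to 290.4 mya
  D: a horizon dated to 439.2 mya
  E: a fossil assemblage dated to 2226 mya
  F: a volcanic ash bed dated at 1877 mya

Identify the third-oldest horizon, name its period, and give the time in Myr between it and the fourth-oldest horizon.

B, in the Statherian; 1222.8 million years to D

Sorted oldest-first by Ma: E (2226), F (1877), B (1662), D (439.2), A (321.1), C (290.4).
The third oldest is B at 1662 Ma, which lies in 1800–1600 Ma: the Statherian.
The fourth oldest is D at 439.2 Ma; separation = |1662 − 439.2| = 1222.8 Myr.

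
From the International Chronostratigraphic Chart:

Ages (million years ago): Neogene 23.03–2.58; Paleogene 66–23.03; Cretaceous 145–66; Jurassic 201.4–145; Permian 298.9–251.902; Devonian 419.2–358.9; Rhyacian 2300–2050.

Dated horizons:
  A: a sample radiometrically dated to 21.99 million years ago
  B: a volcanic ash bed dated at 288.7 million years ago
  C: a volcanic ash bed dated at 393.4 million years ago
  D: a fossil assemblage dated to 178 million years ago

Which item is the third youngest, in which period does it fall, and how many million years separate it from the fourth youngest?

B, in the Permian; 104.7 million years to C

Smaller Ma means younger, so youngest first: A 21.99 < D 178 < B 288.7 < C 393.4.
Counting 3 along gives B (288.7 Ma); the excerpt puts that inside the Permian, 298.9–251.902 Ma.
Next in line is C (393.4 Ma), and 393.4 − 288.7 = 104.7 Myr.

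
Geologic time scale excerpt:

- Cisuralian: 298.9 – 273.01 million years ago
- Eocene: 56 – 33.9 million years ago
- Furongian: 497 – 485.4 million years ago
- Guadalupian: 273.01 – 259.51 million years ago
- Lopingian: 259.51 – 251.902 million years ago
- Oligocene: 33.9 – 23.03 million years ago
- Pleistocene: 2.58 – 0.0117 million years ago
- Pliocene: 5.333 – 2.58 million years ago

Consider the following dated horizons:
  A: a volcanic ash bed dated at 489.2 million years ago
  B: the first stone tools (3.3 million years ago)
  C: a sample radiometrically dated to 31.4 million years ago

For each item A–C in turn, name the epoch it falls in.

A: 489.2 Ma lies in 497–485.4 Ma, so Furongian.
B: 3.3 Ma lies in 5.333–2.58 Ma, so Pliocene.
C: 31.4 Ma lies in 33.9–23.03 Ma, so Oligocene.

A — Furongian; B — Pliocene; C — Oligocene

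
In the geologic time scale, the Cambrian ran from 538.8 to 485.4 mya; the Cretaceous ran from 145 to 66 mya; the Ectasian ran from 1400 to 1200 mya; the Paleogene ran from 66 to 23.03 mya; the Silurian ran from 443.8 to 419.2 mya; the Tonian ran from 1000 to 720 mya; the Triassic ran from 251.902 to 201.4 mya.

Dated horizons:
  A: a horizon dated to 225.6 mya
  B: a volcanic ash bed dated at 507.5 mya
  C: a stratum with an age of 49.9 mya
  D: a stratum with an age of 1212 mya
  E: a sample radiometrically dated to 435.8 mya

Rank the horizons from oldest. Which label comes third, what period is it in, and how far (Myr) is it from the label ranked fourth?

Sorted oldest-first by Ma: D (1212), B (507.5), E (435.8), A (225.6), C (49.9).
The third oldest is E at 435.8 Ma, which lies in 443.8–419.2 Ma: the Silurian.
The fourth oldest is A at 225.6 Ma; separation = |435.8 − 225.6| = 210.2 Myr.

E, in the Silurian; 210.2 million years to A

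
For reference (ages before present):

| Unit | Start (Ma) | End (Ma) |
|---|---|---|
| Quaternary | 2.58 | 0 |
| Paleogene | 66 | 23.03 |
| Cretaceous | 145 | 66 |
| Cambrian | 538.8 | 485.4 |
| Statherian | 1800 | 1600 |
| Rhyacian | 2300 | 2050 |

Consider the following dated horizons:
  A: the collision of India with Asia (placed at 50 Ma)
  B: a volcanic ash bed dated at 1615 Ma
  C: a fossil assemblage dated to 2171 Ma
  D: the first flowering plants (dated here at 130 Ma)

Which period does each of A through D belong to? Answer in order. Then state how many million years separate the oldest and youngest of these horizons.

A — Paleogene; B — Statherian; C — Rhyacian; D — Cretaceous; span 2121 million years

A: 50 Ma lies in 66–23.03 Ma, so Paleogene.
B: 1615 Ma lies in 1800–1600 Ma, so Statherian.
C: 2171 Ma lies in 2300–2050 Ma, so Rhyacian.
D: 130 Ma lies in 145–66 Ma, so Cretaceous.
Oldest = 2171 Ma, youngest = 50 Ma → span 2121 Myr.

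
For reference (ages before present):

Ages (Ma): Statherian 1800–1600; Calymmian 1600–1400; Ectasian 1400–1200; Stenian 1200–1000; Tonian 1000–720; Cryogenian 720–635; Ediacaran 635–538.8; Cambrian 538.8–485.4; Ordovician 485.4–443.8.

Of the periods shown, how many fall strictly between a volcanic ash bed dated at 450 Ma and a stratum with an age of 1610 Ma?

The older date is 1610 Ma and the younger is 450 Ma.
Periods with start < 1610 and end > 450 Ma: Calymmian (1600–1400), Ectasian (1400–1200), Stenian (1200–1000), Tonian (1000–720), Cryogenian (720–635), Ediacaran (635–538.8), Cambrian (538.8–485.4).
That is 7 complete periods.

7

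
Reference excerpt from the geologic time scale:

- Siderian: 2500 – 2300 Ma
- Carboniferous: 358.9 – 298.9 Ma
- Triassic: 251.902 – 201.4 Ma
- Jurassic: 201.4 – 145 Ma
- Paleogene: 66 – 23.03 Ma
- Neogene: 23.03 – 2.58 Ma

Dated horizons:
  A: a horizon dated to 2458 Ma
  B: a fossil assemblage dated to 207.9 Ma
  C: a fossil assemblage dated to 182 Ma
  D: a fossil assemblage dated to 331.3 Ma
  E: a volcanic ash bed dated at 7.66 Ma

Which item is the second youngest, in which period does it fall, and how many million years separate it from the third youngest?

C, in the Jurassic; 25.9 million years to B

Smaller Ma means younger, so youngest first: E 7.66 < C 182 < B 207.9 < D 331.3 < A 2458.
Counting 2 along gives C (182 Ma); the excerpt puts that inside the Jurassic, 201.4–145 Ma.
Next in line is B (207.9 Ma), and 207.9 − 182 = 25.9 Myr.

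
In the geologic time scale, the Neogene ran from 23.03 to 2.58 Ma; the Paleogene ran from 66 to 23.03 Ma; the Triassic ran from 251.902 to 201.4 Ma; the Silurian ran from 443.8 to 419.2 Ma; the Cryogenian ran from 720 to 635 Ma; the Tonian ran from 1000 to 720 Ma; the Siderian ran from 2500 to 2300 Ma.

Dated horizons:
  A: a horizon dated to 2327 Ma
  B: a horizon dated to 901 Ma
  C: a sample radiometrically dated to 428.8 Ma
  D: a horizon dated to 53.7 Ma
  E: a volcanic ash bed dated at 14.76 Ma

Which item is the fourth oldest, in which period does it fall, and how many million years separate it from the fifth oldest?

D, in the Paleogene; 38.94 million years to E

Sorted oldest-first by Ma: A (2327), B (901), C (428.8), D (53.7), E (14.76).
The fourth oldest is D at 53.7 Ma, which lies in 66–23.03 Ma: the Paleogene.
The fifth oldest is E at 14.76 Ma; separation = |53.7 − 14.76| = 38.94 Myr.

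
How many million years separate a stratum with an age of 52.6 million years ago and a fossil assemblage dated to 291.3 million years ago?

291.3 − 52.6 = 238.7 million years.

238.7 million years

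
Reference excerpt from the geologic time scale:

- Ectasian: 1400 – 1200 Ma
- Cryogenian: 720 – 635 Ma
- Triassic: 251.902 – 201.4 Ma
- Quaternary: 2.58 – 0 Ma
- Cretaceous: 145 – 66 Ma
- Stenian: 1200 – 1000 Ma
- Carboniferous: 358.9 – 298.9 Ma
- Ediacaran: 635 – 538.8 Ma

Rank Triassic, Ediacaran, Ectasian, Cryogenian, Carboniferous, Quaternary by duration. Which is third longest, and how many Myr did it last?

Durations: Triassic 50.502; Ediacaran 96.2; Ectasian 200; Cryogenian 85; Carboniferous 60; Quaternary 2.58 Myr.
Sorted longest-first: Ectasian (200), Ediacaran (96.2), Cryogenian (85), Carboniferous (60), Triassic (50.502), Quaternary (2.58).
The third longest is Cryogenian at 85 Myr.

Cryogenian, 85 million years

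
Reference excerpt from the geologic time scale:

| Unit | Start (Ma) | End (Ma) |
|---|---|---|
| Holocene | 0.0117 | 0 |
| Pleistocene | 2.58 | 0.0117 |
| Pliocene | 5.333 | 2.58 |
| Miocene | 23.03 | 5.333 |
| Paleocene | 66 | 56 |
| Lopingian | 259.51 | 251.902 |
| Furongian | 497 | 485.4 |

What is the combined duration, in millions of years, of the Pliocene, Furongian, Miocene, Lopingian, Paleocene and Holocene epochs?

49.6697 million years

Duration is start − end for each: (5.333 − 2.58) + (497 − 485.4) + (23.03 − 5.333) + (259.51 − 251.902) + (66 − 56) + (0.0117 − 0).
That is 2.753 + 11.6 + 17.697 + 7.608 + 10 + 0.0117, which totals 49.6697 million years.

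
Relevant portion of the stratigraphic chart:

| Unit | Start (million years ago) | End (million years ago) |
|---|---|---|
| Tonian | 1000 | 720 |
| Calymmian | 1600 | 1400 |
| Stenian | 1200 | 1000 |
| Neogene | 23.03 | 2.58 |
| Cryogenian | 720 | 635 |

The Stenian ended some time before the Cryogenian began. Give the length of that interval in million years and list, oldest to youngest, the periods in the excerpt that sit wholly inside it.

280 million years; Tonian

The Stenian closes at 1000 Ma and the Cryogenian opens at 720 Ma, so the interval is 1000 − 720 = 280 Myr.
A period fits inside if it starts at or after 1000 Ma and ends at or before 720 Ma; oldest first that gives Tonian.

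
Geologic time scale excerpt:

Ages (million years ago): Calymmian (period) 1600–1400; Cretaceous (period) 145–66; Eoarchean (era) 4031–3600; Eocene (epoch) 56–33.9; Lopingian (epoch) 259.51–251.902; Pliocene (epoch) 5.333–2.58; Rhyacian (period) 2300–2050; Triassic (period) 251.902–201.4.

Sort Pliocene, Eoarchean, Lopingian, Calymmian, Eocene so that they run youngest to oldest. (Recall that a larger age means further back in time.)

Pliocene, then Eocene, then Lopingian, then Calymmian, then Eoarchean

The oldest of these is Eoarchean (starts 4031 Ma) and the youngest is Pliocene (ends 2.58 Ma).
In between, by decreasing start age: Calymmian (1600), Lopingian (259.51), Eocene (56).
Listing youngest first means reversing that sequence.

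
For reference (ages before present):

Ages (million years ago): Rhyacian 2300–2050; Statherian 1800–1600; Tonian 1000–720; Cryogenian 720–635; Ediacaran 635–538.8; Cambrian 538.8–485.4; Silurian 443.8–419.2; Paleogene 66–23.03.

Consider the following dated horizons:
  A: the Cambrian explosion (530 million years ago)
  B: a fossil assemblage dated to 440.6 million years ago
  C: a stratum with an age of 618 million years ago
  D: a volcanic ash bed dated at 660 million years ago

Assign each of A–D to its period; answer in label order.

A: 530 Ma lies in 538.8–485.4 Ma, so Cambrian.
B: 440.6 Ma lies in 443.8–419.2 Ma, so Silurian.
C: 618 Ma lies in 635–538.8 Ma, so Ediacaran.
D: 660 Ma lies in 720–635 Ma, so Cryogenian.

A — Cambrian; B — Silurian; C — Ediacaran; D — Cryogenian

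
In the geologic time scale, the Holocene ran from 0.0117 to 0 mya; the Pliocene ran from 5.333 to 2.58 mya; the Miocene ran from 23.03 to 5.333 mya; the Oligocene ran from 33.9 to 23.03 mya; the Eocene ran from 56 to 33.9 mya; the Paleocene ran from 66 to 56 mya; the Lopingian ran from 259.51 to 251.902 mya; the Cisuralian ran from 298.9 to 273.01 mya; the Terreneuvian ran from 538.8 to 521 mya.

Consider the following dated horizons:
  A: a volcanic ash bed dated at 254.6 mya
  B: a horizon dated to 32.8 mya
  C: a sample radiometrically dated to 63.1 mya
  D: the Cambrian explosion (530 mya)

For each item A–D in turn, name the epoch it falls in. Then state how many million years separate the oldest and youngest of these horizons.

Match each age against the start–end ranges in the excerpt: A = 254.6 Ma → Lopingian (259.51–251.902); B = 32.8 Ma → Oligocene (33.9–23.03); C = 63.1 Ma → Paleocene (66–56); D = 530 Ma → Terreneuvian (538.8–521).
The largest age is 530 Ma and the smallest is 32.8 Ma; their difference is 497.2 Myr.

A — Lopingian; B — Oligocene; C — Paleocene; D — Terreneuvian; span 497.2 million years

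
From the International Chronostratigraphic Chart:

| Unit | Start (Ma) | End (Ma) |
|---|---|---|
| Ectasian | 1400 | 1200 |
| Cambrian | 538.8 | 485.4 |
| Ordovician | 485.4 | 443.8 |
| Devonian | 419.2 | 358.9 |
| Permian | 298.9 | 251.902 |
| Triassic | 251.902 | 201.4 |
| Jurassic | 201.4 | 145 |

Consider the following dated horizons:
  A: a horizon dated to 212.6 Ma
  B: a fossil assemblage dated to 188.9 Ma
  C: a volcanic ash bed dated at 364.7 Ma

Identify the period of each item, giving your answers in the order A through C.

A — Triassic; B — Jurassic; C — Devonian

A: 212.6 Ma lies in 251.902–201.4 Ma, so Triassic.
B: 188.9 Ma lies in 201.4–145 Ma, so Jurassic.
C: 364.7 Ma lies in 419.2–358.9 Ma, so Devonian.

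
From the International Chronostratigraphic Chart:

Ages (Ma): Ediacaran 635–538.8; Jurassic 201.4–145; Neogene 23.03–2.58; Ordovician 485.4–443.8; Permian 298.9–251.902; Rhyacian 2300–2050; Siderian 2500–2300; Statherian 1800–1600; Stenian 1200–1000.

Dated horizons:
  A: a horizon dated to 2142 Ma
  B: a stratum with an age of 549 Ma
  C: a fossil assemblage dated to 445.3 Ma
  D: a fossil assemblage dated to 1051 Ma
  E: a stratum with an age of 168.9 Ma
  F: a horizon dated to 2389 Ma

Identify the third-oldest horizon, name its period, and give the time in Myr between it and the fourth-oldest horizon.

Sorted oldest-first by Ma: F (2389), A (2142), D (1051), B (549), C (445.3), E (168.9).
The third oldest is D at 1051 Ma, which lies in 1200–1000 Ma: the Stenian.
The fourth oldest is B at 549 Ma; separation = |1051 − 549| = 502 Myr.

D, in the Stenian; 502 million years to B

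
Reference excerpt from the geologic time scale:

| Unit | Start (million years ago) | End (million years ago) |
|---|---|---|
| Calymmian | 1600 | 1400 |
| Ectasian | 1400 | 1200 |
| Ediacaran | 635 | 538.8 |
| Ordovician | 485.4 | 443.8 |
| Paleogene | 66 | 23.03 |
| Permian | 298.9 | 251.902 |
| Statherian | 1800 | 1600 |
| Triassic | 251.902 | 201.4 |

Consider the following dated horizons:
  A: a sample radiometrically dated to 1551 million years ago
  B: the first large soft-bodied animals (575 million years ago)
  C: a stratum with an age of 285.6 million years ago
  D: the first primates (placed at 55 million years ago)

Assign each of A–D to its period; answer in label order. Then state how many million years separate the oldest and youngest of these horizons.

Match each age against the start–end ranges in the excerpt: A = 1551 Ma → Calymmian (1600–1400); B = 575 Ma → Ediacaran (635–538.8); C = 285.6 Ma → Permian (298.9–251.902); D = 55 Ma → Paleogene (66–23.03).
The largest age is 1551 Ma and the smallest is 55 Ma; their difference is 1496 Myr.

A — Calymmian; B — Ediacaran; C — Permian; D — Paleogene; span 1496 million years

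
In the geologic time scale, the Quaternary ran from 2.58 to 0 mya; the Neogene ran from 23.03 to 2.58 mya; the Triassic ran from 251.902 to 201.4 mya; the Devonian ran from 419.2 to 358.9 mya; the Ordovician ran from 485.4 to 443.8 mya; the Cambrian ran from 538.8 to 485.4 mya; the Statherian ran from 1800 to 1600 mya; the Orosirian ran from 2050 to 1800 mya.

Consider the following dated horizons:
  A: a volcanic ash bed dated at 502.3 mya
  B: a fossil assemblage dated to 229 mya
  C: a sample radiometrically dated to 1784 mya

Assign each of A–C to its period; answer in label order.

A: 502.3 Ma lies in 538.8–485.4 Ma, so Cambrian.
B: 229 Ma lies in 251.902–201.4 Ma, so Triassic.
C: 1784 Ma lies in 1800–1600 Ma, so Statherian.

A — Cambrian; B — Triassic; C — Statherian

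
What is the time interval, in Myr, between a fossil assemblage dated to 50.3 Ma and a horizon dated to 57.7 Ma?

7.4 million years

57.7 − 50.3 = 7.4 million years.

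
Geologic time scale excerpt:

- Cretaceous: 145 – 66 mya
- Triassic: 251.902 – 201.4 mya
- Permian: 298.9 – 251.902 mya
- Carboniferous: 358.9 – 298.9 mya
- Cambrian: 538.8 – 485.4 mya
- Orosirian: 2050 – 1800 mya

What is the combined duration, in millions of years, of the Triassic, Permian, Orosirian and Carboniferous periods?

407.5 million years

Duration is start − end for each: (251.902 − 201.4) + (298.9 − 251.902) + (2050 − 1800) + (358.9 − 298.9).
That is 50.502 + 46.998 + 250 + 60, which totals 407.5 million years.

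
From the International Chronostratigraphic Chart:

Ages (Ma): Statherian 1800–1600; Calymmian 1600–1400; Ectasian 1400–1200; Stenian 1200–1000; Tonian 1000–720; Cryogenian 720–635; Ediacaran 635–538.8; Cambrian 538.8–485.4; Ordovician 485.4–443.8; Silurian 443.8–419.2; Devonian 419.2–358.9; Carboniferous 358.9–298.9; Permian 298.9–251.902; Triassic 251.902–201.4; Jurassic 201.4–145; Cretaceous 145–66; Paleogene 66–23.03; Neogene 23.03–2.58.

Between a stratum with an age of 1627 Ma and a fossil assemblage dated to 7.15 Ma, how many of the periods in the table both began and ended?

16

The older date is 1627 Ma and the younger is 7.15 Ma.
Periods with start < 1627 and end > 7.15 Ma: Calymmian (1600–1400), Ectasian (1400–1200), Stenian (1200–1000), Tonian (1000–720), Cryogenian (720–635), Ediacaran (635–538.8), Cambrian (538.8–485.4), Ordovician (485.4–443.8), Silurian (443.8–419.2), Devonian (419.2–358.9), Carboniferous (358.9–298.9), Permian (298.9–251.902), Triassic (251.902–201.4), Jurassic (201.4–145), Cretaceous (145–66), Paleogene (66–23.03).
That is 16 complete periods.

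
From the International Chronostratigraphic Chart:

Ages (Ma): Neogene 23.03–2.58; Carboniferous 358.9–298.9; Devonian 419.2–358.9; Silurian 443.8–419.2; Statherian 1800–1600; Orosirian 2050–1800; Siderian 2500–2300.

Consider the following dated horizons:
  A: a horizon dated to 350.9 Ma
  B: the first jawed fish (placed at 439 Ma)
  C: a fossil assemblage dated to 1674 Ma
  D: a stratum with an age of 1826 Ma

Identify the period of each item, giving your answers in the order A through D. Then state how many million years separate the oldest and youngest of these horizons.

A — Carboniferous; B — Silurian; C — Statherian; D — Orosirian; span 1475.1 million years

Match each age against the start–end ranges in the excerpt: A = 350.9 Ma → Carboniferous (358.9–298.9); B = 439 Ma → Silurian (443.8–419.2); C = 1674 Ma → Statherian (1800–1600); D = 1826 Ma → Orosirian (2050–1800).
The largest age is 1826 Ma and the smallest is 350.9 Ma; their difference is 1475.1 Myr.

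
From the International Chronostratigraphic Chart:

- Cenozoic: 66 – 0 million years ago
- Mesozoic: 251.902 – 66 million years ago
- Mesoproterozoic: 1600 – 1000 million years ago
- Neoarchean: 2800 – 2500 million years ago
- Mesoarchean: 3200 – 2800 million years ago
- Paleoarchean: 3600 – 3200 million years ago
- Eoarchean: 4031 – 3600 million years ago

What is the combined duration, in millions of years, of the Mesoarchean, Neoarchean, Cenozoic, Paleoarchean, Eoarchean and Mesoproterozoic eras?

2197 million years

Each duration: Mesoarchean = 400; Neoarchean = 300; Cenozoic = 66; Paleoarchean = 400; Eoarchean = 431; Mesoproterozoic = 600.
Sum: 400 + 300 + 66 + 400 + 431 + 600 = 2197 Myr.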